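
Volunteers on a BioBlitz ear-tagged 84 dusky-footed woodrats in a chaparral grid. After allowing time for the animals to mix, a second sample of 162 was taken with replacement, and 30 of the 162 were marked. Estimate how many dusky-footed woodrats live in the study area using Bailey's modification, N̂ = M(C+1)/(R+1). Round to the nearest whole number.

N ≈ 442

N̂ = 84·(162+1)/(30+1) = 84·163/31 = 13692/31 ≈ 441.7 → 442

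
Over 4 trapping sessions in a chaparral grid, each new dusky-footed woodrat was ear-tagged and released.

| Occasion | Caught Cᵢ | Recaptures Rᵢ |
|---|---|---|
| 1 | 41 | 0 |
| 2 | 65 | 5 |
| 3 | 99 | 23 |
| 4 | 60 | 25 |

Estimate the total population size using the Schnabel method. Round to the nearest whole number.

N ≈ 439

Marked at large before each occasion: Mᵢ = Σⱼ<ᵢ (Cⱼ − Rⱼ) → M1=0, M2=41, M3=101, M4=177
Σ MᵢCᵢ = 0·41 + 41·65 + 101·99 + 177·60 = 0 + 2665 + 9999 + 10620 = 23284
Σ Rᵢ = 0 + 5 + 23 + 25 = 53
N̂ = 23284 / 53 ≈ 439.3 → 439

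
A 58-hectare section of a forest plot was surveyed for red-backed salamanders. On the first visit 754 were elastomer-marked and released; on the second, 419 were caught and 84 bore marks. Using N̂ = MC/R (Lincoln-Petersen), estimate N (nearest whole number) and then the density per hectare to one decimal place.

density ≈ 64.8 red-backed salamanders per hectare

N̂ = 754·419/84 = 315926/84 ≈ 3761.0 → 3761
Density = N̂ / area = 3761 / 58 ≈ 64.84 → 64.8 per hectare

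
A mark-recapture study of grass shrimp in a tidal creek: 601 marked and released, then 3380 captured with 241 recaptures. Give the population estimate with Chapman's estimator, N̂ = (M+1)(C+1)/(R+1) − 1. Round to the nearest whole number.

N ≈ 8410

N̂ = (601+1)(3380+1)/(241+1) − 1 = 602·3381/242 − 1
= 2035362/242 − 1 ≈ 8410.6 − 1 ≈ 8409.6 → 8410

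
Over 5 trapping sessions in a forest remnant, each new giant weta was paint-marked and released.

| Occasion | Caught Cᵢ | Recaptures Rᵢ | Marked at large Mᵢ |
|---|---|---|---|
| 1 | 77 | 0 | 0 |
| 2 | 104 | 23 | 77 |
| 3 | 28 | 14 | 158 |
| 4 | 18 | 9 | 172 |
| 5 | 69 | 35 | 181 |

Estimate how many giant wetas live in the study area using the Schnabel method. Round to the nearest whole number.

Σ MᵢCᵢ = 0·77 + 77·104 + 158·28 + 172·18 + 181·69 = 0 + 8008 + 4424 + 3096 + 12489 = 28017
Σ Rᵢ = 0 + 23 + 14 + 9 + 35 = 81
N̂ = 28017 / 81 ≈ 345.9 → 346

N ≈ 346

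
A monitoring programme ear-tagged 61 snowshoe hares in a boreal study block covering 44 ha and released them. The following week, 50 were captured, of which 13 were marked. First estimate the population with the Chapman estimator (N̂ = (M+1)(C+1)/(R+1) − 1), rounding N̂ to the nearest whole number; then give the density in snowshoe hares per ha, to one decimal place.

N̂ = 62·51/14 − 1 = 3162/14 − 1 ≈ 224.9 → 225
Density = N̂ / area = 225 / 44 ≈ 5.11 → 5.1 per ha

density ≈ 5.1 snowshoe hares per ha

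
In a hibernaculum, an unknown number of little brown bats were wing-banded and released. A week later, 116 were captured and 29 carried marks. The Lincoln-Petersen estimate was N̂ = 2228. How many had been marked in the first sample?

From N = M·C/R: M = N·R / C = 2228·29 / 116 = 64612 / 116 = 557.

M = 557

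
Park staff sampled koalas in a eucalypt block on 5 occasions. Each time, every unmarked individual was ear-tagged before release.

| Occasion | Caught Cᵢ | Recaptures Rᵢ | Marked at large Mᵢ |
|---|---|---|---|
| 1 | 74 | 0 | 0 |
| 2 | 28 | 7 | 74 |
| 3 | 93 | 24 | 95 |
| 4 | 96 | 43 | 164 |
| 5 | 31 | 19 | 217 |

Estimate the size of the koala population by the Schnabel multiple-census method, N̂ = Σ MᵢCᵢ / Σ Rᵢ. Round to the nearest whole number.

N ≈ 359

Σ MᵢCᵢ = 0·74 + 74·28 + 95·93 + 164·96 + 217·31 = 0 + 2072 + 8835 + 15744 + 6727 = 33378
Σ Rᵢ = 0 + 7 + 24 + 43 + 19 = 93
N̂ = 33378 / 93 ≈ 358.9 → 359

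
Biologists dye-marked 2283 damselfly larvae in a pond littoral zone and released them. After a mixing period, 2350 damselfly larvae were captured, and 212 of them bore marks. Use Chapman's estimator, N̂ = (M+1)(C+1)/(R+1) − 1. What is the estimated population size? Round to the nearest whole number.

N ≈ 25,209

N̂ = (2283+1)(2350+1)/(212+1) − 1 = 2284·2351/213 − 1
= 5369684/213 − 1 ≈ 25209.8 − 1 ≈ 25208.8 → 25209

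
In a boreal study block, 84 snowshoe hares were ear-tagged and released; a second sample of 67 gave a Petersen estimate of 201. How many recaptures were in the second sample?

R = 28

From N = M·C/R: R = M·C / N = 84·67 / 201 = 5628 / 201 = 28.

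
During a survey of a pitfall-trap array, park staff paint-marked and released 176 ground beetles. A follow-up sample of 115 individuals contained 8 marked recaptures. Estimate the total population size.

If marked individuals mix randomly, R/C ≈ M/N, giving N ≈ M·C/R.
N = (176 × 115) / 8 = 20240 / 8 = 2530

N = 2530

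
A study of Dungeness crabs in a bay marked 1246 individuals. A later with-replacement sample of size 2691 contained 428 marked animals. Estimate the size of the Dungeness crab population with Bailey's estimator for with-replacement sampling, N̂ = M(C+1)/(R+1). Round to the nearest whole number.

N̂ = 1246·(2691+1)/(428+1) = 1246·2692/429 = 3354232/429 ≈ 7818.7 → 7819

N ≈ 7819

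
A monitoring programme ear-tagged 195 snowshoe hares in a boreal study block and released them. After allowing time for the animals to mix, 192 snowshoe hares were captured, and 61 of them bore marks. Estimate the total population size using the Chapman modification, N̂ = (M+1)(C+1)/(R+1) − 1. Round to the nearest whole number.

N ≈ 609

N̂ = (195+1)(192+1)/(61+1) − 1 = 196·193/62 − 1
= 37828/62 − 1 ≈ 610.1 − 1 ≈ 609.1 → 609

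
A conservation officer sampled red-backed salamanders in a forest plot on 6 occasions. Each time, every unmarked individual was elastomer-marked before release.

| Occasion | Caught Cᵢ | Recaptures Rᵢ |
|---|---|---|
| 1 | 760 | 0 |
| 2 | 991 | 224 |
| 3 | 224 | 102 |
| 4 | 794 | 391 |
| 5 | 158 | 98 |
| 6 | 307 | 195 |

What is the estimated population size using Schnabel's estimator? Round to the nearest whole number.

Marked at large before each occasion: Mᵢ = Σⱼ<ᵢ (Cⱼ − Rⱼ) → M1=0, M2=760, M3=1527, M4=1649, M5=2052, M6=2112
Σ MᵢCᵢ = 0·760 + 760·991 + 1527·224 + 1649·794 + 2052·158 + 2112·307 = 0 + 753160 + 342048 + 1309306 + 324216 + 648384 = 3377114
Σ Rᵢ = 0 + 224 + 102 + 391 + 98 + 195 = 1010
N̂ = 3377114 / 1010 ≈ 3343.7 → 3344

N ≈ 3344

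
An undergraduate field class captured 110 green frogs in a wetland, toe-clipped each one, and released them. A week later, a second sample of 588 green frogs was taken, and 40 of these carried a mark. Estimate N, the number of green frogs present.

N = (110 × 588) / 40 = 64680 / 40 = 1617

N = 1617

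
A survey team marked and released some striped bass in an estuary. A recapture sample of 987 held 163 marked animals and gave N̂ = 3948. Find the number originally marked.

From N = M·C/R: M = N·R / C = 3948·163 / 987 = 643524 / 987 = 652.

M = 652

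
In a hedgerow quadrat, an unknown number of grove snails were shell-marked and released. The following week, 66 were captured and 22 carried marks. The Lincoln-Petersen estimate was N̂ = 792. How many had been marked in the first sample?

M = 264

From N = M·C/R: M = N·R / C = 792·22 / 66 = 17424 / 66 = 264.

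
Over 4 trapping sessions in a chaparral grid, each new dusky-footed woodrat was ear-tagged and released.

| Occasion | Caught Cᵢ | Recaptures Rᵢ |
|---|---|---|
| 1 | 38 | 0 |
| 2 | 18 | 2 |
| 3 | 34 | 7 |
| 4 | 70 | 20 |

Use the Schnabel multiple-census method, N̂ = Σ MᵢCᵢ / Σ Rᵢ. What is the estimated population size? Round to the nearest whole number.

N ≈ 282

Marked at large before each occasion: Mᵢ = Σⱼ<ᵢ (Cⱼ − Rⱼ) → M1=0, M2=38, M3=54, M4=81
Σ MᵢCᵢ = 0·38 + 38·18 + 54·34 + 81·70 = 0 + 684 + 1836 + 5670 = 8190
Σ Rᵢ = 0 + 2 + 7 + 20 = 29
N̂ = 8190 / 29 ≈ 282.4 → 282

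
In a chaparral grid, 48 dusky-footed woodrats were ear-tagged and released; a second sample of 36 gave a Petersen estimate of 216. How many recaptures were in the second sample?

R = 8

From N = M·C/R: R = M·C / N = 48·36 / 216 = 1728 / 216 = 8.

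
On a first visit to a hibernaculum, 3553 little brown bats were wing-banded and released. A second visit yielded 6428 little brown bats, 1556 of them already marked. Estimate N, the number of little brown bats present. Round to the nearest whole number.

N ≈ 14,678

N = (3553 × 6428) / 1556 = 22838684 / 1556 ≈ 14677.8 → 14678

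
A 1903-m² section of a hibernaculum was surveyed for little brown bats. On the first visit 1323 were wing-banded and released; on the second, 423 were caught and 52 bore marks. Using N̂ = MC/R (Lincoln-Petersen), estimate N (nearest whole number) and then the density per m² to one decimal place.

density ≈ 5.7 little brown bats per m²

N̂ = 1323·423/52 = 559629/52 ≈ 10762.1 → 10762
Density = N̂ / area = 10762 / 1903 ≈ 5.66 → 5.7 per m²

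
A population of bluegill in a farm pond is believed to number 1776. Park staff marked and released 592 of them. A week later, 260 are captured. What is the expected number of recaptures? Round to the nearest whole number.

expected recaptures ≈ 87

The marked fraction of the population is 592/1776, so in a sample of 260 expect C·(M/N) marked.
E[R] = 592 × 260 / 1776 = 153920 / 1776 ≈ 86.7 → 87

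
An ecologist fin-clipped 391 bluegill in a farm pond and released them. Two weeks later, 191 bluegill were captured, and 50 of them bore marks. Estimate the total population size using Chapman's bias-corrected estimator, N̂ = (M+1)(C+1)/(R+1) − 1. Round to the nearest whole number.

N̂ = (391+1)(191+1)/(50+1) − 1 = 392·192/51 − 1
= 75264/51 − 1 ≈ 1475.8 − 1 ≈ 1474.8 → 1475

N ≈ 1475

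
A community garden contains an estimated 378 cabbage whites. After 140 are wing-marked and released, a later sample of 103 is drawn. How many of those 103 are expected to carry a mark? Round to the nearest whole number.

expected recaptures ≈ 38

Expected recaptures E[R] = M·C / N.
E[R] = 140 × 103 / 378 = 14420 / 378 ≈ 38.1 → 38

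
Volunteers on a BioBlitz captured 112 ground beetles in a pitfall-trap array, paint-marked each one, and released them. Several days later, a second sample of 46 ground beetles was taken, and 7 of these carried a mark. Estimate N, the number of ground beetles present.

N = 736

Lincoln-Petersen assumes M/N = R/C, so N = M·C / R.
N = (112 × 46) / 7 = 5152 / 7 = 736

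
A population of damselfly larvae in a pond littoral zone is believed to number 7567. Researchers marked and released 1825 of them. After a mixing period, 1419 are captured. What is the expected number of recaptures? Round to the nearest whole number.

The marked fraction of the population is 1825/7567, so in a sample of 1419 expect C·(M/N) marked.
E[R] = 1825 × 1419 / 7567 = 2589675 / 7567 ≈ 342.2 → 342

expected recaptures ≈ 342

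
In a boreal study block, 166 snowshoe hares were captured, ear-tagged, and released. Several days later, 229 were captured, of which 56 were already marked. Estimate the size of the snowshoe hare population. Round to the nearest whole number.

If marked individuals mix randomly, R/C ≈ M/N, giving N ≈ M·C/R.
N = (166 × 229) / 56 = 38014 / 56 ≈ 678.8 → 679

N ≈ 679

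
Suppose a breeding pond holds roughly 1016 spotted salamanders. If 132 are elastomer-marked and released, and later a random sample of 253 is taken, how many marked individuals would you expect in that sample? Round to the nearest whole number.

expected recaptures ≈ 33

The marked fraction of the population is 132/1016, so in a sample of 253 expect C·(M/N) marked.
E[R] = 132 × 253 / 1016 = 33396 / 1016 ≈ 32.9 → 33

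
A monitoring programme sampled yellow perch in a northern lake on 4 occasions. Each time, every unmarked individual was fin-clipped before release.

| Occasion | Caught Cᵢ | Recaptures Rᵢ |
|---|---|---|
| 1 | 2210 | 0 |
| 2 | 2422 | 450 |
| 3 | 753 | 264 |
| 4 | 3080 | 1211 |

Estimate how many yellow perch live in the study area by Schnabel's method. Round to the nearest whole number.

Marked at large before each occasion: Mᵢ = Σⱼ<ᵢ (Cⱼ − Rⱼ) → M1=0, M2=2210, M3=4182, M4=4671
Σ MᵢCᵢ = 0·2210 + 2210·2422 + 4182·753 + 4671·3080 = 0 + 5352620 + 3149046 + 14386680 = 22888346
Σ Rᵢ = 0 + 450 + 264 + 1211 = 1925
N̂ = 22888346 / 1925 ≈ 11890.0 → 11890

N ≈ 11,890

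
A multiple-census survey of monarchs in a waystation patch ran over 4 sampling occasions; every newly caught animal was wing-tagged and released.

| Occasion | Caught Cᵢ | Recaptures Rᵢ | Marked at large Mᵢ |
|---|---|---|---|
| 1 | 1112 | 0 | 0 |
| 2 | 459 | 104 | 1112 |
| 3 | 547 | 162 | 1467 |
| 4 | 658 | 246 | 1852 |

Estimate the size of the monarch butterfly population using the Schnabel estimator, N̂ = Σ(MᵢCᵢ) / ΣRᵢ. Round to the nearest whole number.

N ≈ 4944

Σ MᵢCᵢ = 0·1112 + 1112·459 + 1467·547 + 1852·658 = 0 + 510408 + 802449 + 1218616 = 2531473
Σ Rᵢ = 0 + 104 + 162 + 246 = 512
N̂ = 2531473 / 512 ≈ 4944.3 → 4944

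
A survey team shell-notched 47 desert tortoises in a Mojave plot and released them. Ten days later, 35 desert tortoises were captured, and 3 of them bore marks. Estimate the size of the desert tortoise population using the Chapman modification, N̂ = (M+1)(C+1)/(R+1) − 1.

N = 431

N̂ = (47+1)(35+1)/(3+1) − 1 = 48·36/4 − 1
= 1728/4 − 1 = 432 − 1 = 431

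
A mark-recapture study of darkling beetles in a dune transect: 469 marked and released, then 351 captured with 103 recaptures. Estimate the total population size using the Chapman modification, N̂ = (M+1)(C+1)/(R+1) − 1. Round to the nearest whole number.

N ≈ 1590

N̂ = (469+1)(351+1)/(103+1) − 1 = 470·352/104 − 1
= 165440/104 − 1 ≈ 1590.8 − 1 ≈ 1589.8 → 1590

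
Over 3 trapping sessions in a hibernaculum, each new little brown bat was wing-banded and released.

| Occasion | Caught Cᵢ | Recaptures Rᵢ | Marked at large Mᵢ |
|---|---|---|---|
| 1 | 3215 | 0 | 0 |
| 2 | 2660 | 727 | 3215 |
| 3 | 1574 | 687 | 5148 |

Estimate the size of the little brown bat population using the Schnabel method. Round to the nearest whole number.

N ≈ 11,779

Σ MᵢCᵢ = 0·3215 + 3215·2660 + 5148·1574 = 0 + 8551900 + 8102952 = 16654852
Σ Rᵢ = 0 + 727 + 687 = 1414
N̂ = 16654852 / 1414 ≈ 11778.5 → 11779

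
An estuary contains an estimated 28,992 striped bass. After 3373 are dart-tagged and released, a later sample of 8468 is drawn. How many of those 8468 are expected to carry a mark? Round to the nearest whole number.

The marked fraction of the population is 3373/28992, so in a sample of 8468 expect C·(M/N) marked.
E[R] = 3373 × 8468 / 28992 = 28562564 / 28992 ≈ 985.2 → 985

expected recaptures ≈ 985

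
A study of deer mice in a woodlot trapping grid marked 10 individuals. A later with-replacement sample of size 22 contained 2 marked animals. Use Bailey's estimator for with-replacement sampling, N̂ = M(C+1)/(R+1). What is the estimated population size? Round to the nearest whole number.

N ≈ 77

N̂ = 10·(22+1)/(2+1) = 10·23/3 = 230/3 ≈ 76.7 → 77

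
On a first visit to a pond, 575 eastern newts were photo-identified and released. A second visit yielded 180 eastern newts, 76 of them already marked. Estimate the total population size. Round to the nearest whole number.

If marked individuals mix randomly, R/C ≈ M/N, giving N ≈ M·C/R.
N = (575 × 180) / 76 = 103500 / 76 ≈ 1361.8 → 1362

N ≈ 1362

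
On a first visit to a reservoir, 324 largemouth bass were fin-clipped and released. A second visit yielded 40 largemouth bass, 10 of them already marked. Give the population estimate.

The marked fraction in the recapture sample should equal the marked fraction in the population: 10/40 = 324/N.
N = (324 × 40) / 10 = 12960 / 10 = 1296

N = 1296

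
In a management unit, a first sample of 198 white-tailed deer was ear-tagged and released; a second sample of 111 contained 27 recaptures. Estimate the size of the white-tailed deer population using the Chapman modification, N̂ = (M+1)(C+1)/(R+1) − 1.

N̂ = (198+1)(111+1)/(27+1) − 1 = 199·112/28 − 1
= 22288/28 − 1 = 796 − 1 = 795

N = 795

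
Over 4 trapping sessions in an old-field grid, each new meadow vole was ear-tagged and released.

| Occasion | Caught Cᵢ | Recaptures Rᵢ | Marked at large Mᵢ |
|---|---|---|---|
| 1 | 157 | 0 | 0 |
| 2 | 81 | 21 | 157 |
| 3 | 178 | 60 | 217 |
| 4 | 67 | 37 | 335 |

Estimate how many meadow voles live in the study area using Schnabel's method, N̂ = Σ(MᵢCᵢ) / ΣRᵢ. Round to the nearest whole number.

N ≈ 625

Σ MᵢCᵢ = 0·157 + 157·81 + 217·178 + 335·67 = 0 + 12717 + 38626 + 22445 = 73788
Σ Rᵢ = 0 + 21 + 60 + 37 = 118
N̂ = 73788 / 118 ≈ 625.3 → 625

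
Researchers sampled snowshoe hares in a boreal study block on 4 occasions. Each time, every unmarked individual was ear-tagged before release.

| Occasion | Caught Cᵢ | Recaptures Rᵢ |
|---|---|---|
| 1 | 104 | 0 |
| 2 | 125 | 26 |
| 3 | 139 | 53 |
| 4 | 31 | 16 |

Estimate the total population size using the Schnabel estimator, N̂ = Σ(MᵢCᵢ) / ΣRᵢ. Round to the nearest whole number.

N ≈ 528

Marked at large before each occasion: Mᵢ = Σⱼ<ᵢ (Cⱼ − Rⱼ) → M1=0, M2=104, M3=203, M4=289
Σ MᵢCᵢ = 0·104 + 104·125 + 203·139 + 289·31 = 0 + 13000 + 28217 + 8959 = 50176
Σ Rᵢ = 0 + 26 + 53 + 16 = 95
N̂ = 50176 / 95 ≈ 528.2 → 528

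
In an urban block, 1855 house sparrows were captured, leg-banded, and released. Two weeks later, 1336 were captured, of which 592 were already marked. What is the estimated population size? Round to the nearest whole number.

The marked fraction in the recapture sample should equal the marked fraction in the population: 592/1336 = 1855/N.
N = (1855 × 1336) / 592 = 2478280 / 592 ≈ 4186.3 → 4186

N ≈ 4186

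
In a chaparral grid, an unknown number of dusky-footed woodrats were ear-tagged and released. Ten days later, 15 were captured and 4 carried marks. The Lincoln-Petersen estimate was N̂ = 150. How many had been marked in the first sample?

From N = M·C/R: M = N·R / C = 150·4 / 15 = 600 / 15 = 40.

M = 40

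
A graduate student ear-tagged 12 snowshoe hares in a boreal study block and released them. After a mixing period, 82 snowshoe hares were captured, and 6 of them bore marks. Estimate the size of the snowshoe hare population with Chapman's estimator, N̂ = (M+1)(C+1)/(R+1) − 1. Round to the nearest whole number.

N̂ = (12+1)(82+1)/(6+1) − 1 = 13·83/7 − 1
= 1079/7 − 1 ≈ 154.1 − 1 ≈ 153.1 → 153

N ≈ 153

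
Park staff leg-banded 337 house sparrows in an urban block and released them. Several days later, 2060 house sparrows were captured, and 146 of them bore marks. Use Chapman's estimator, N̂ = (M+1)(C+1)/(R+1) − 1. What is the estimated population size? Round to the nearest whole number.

N̂ = (337+1)(2060+1)/(146+1) − 1 = 338·2061/147 − 1
= 696618/147 − 1 ≈ 4738.9 − 1 ≈ 4737.9 → 4738

N ≈ 4738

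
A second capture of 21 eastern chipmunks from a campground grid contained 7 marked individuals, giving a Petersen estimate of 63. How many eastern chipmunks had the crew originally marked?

M = 21

From N = M·C/R: M = N·R / C = 63·7 / 21 = 441 / 21 = 21.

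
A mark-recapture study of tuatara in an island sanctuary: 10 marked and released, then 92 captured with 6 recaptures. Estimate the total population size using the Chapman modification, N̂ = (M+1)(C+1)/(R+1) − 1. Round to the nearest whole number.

N̂ = (10+1)(92+1)/(6+1) − 1 = 11·93/7 − 1
= 1023/7 − 1 ≈ 146.1 − 1 ≈ 145.1 → 145

N ≈ 145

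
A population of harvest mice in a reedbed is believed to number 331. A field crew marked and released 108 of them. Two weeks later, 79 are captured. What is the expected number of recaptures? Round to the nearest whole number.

Expected recaptures E[R] = M·C / N.
E[R] = 108 × 79 / 331 = 8532 / 331 ≈ 25.8 → 26

expected recaptures ≈ 26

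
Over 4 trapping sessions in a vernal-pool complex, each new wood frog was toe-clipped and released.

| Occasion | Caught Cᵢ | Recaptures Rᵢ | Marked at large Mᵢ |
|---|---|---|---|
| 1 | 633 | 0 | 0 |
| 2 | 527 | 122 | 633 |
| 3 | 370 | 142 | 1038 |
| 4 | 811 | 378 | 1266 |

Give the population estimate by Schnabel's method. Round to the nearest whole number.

Σ MᵢCᵢ = 0·633 + 633·527 + 1038·370 + 1266·811 = 0 + 333591 + 384060 + 1026726 = 1744377
Σ Rᵢ = 0 + 122 + 142 + 378 = 642
N̂ = 1744377 / 642 ≈ 2717.1 → 2717

N ≈ 2717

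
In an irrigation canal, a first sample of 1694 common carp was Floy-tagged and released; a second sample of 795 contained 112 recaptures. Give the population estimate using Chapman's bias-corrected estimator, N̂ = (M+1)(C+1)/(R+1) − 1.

N = 11,939

N̂ = (1694+1)(795+1)/(112+1) − 1 = 1695·796/113 − 1
= 1349220/113 − 1 = 11940 − 1 = 11939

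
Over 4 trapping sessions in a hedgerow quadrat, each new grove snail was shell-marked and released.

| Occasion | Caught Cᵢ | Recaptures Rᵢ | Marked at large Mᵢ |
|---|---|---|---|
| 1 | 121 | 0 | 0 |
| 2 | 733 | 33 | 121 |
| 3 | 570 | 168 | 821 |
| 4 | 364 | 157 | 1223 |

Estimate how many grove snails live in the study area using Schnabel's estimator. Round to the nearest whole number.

N ≈ 2798

Σ MᵢCᵢ = 0·121 + 121·733 + 821·570 + 1223·364 = 0 + 88693 + 467970 + 445172 = 1001835
Σ Rᵢ = 0 + 33 + 168 + 157 = 358
N̂ = 1001835 / 358 ≈ 2798.4 → 2798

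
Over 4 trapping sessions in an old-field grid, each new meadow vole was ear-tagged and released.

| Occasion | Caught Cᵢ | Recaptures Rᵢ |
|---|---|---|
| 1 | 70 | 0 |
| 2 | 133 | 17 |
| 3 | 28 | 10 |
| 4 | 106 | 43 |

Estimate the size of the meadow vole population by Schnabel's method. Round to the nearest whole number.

N ≈ 516

Marked at large before each occasion: Mᵢ = Σⱼ<ᵢ (Cⱼ − Rⱼ) → M1=0, M2=70, M3=186, M4=204
Σ MᵢCᵢ = 0·70 + 70·133 + 186·28 + 204·106 = 0 + 9310 + 5208 + 21624 = 36142
Σ Rᵢ = 0 + 17 + 10 + 43 = 70
N̂ = 36142 / 70 ≈ 516.3 → 516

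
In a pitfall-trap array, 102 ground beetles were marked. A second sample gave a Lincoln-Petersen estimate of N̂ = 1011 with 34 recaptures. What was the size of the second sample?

C = 337

From N = M·C/R: C = N·R / M = 1011·34 / 102 = 34374 / 102 = 337.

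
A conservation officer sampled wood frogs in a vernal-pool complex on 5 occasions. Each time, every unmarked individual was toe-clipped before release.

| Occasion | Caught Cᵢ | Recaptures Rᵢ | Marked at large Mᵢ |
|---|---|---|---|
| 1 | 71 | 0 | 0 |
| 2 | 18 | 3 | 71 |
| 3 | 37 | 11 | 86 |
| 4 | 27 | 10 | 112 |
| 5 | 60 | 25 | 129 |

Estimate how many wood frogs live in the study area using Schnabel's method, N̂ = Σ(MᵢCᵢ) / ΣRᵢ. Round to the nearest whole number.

N ≈ 311

Σ MᵢCᵢ = 0·71 + 71·18 + 86·37 + 112·27 + 129·60 = 0 + 1278 + 3182 + 3024 + 7740 = 15224
Σ Rᵢ = 0 + 3 + 11 + 10 + 25 = 49
N̂ = 15224 / 49 ≈ 310.7 → 311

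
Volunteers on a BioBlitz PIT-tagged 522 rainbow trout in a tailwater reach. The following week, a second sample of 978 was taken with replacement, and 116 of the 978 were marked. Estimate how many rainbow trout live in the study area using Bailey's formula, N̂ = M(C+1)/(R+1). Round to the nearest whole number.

N̂ = 522·(978+1)/(116+1) = 522·979/117 = 511038/117 ≈ 4367.8 → 4368

N ≈ 4368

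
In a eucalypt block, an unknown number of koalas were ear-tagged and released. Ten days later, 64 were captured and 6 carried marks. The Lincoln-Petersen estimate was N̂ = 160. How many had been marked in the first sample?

From N = M·C/R: M = N·R / C = 160·6 / 64 = 960 / 64 = 15.

M = 15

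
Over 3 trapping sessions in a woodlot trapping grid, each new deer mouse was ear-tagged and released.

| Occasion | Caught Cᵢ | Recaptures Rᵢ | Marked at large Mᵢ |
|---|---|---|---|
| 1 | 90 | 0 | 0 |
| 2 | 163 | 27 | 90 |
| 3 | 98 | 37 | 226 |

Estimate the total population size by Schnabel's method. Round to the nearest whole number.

Σ MᵢCᵢ = 0·90 + 90·163 + 226·98 = 0 + 14670 + 22148 = 36818
Σ Rᵢ = 0 + 27 + 37 = 64
N̂ = 36818 / 64 ≈ 575.3 → 575

N ≈ 575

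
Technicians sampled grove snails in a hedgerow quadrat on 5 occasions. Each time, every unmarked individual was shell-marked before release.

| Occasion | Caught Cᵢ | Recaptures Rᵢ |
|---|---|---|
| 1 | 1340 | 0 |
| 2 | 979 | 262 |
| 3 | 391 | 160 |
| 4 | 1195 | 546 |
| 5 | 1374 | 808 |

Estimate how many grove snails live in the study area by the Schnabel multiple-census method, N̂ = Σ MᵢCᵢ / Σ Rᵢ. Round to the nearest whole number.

N ≈ 5003

Marked at large before each occasion: Mᵢ = Σⱼ<ᵢ (Cⱼ − Rⱼ) → M1=0, M2=1340, M3=2057, M4=2288, M5=2937
Σ MᵢCᵢ = 0·1340 + 1340·979 + 2057·391 + 2288·1195 + 2937·1374 = 0 + 1311860 + 804287 + 2734160 + 4035438 = 8885745
Σ Rᵢ = 0 + 262 + 160 + 546 + 808 = 1776
N̂ = 8885745 / 1776 ≈ 5003.2 → 5003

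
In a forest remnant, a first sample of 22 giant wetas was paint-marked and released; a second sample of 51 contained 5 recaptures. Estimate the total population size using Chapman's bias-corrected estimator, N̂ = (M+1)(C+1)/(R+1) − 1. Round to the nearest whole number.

N̂ = (22+1)(51+1)/(5+1) − 1 = 23·52/6 − 1
= 1196/6 − 1 ≈ 199.3 − 1 ≈ 198.3 → 198

N ≈ 198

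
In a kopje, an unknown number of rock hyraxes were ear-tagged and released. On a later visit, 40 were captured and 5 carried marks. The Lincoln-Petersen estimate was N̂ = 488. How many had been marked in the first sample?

From N = M·C/R: M = N·R / C = 488·5 / 40 = 2440 / 40 = 61.

M = 61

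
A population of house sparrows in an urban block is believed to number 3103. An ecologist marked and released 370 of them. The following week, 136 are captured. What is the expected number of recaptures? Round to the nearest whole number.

Expected recaptures E[R] = M·C / N.
E[R] = 370 × 136 / 3103 = 50320 / 3103 ≈ 16.2 → 16

expected recaptures ≈ 16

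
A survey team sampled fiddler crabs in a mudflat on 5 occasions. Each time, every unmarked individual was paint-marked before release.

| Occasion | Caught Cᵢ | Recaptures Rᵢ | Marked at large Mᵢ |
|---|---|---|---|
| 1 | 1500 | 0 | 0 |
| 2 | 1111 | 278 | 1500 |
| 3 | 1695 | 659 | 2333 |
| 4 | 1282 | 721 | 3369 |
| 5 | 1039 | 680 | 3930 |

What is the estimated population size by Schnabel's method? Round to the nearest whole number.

N ≈ 5998

Σ MᵢCᵢ = 0·1500 + 1500·1111 + 2333·1695 + 3369·1282 + 3930·1039 = 0 + 1666500 + 3954435 + 4319058 + 4083270 = 14023263
Σ Rᵢ = 0 + 278 + 659 + 721 + 680 = 2338
N̂ = 14023263 / 2338 ≈ 5998.0 → 5998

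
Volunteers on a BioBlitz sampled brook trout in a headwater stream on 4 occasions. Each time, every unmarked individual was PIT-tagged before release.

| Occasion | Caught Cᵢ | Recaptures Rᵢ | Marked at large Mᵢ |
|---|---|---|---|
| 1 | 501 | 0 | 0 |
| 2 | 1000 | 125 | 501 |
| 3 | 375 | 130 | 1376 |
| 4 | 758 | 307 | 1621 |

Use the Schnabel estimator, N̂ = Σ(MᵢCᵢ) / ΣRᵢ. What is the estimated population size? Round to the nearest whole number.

N ≈ 3996

Σ MᵢCᵢ = 0·501 + 501·1000 + 1376·375 + 1621·758 = 0 + 501000 + 516000 + 1228718 = 2245718
Σ Rᵢ = 0 + 125 + 130 + 307 = 562
N̂ = 2245718 / 562 ≈ 3995.9 → 3996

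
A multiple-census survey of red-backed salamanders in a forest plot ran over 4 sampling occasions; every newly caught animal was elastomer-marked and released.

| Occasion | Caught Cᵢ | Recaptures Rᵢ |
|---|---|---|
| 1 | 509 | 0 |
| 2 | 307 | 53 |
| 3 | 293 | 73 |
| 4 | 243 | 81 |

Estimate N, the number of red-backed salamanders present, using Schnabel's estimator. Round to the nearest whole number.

N ≈ 2989

Marked at large before each occasion: Mᵢ = Σⱼ<ᵢ (Cⱼ − Rⱼ) → M1=0, M2=509, M3=763, M4=983
Σ MᵢCᵢ = 0·509 + 509·307 + 763·293 + 983·243 = 0 + 156263 + 223559 + 238869 = 618691
Σ Rᵢ = 0 + 53 + 73 + 81 = 207
N̂ = 618691 / 207 ≈ 2988.8 → 2989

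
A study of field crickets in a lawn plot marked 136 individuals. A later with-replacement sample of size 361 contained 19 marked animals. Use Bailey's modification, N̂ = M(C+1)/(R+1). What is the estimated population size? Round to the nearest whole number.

N̂ = 136·(361+1)/(19+1) = 136·362/20 = 49232/20 ≈ 2461.6 → 2462

N ≈ 2462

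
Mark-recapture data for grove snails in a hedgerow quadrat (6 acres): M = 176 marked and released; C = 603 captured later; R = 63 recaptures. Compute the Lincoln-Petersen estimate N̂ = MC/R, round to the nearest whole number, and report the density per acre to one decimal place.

density ≈ 280.8 grove snails per acre

N̂ = 176·603/63 = 106128/63 ≈ 1684.6 → 1685
Density = N̂ / area = 1685 / 6 ≈ 280.83 → 280.8 per acre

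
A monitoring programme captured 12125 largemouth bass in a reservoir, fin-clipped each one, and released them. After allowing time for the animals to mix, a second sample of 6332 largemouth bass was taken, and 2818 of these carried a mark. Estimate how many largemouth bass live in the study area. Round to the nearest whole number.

N ≈ 27,245

The marked fraction in the recapture sample should equal the marked fraction in the population: 2818/6332 = 12125/N.
N = (12125 × 6332) / 2818 = 76775500 / 2818 ≈ 27244.7 → 27245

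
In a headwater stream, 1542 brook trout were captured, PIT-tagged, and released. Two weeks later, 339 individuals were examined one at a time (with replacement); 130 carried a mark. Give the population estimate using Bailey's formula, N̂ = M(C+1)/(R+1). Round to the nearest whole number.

N̂ = 1542·(339+1)/(130+1) = 1542·340/131 = 524280/131 ≈ 4002.1 → 4002

N ≈ 4002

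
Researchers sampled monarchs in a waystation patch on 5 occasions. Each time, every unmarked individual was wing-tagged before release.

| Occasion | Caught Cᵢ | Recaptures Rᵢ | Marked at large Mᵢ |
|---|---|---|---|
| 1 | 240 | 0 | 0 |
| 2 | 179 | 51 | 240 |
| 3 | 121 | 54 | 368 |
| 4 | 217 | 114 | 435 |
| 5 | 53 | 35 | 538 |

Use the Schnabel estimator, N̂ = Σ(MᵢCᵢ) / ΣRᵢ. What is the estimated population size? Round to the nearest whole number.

Σ MᵢCᵢ = 0·240 + 240·179 + 368·121 + 435·217 + 538·53 = 0 + 42960 + 44528 + 94395 + 28514 = 210397
Σ Rᵢ = 0 + 51 + 54 + 114 + 35 = 254
N̂ = 210397 / 254 ≈ 828.3 → 828

N ≈ 828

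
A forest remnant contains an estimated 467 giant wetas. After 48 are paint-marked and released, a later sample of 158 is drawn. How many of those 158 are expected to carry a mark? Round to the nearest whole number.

expected recaptures ≈ 16

The marked fraction of the population is 48/467, so in a sample of 158 expect C·(M/N) marked.
E[R] = 48 × 158 / 467 = 7584 / 467 ≈ 16.2 → 16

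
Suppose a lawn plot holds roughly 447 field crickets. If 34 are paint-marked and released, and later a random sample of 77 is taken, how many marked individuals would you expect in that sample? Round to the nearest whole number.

expected recaptures ≈ 6

Expected recaptures E[R] = M·C / N.
E[R] = 34 × 77 / 447 = 2618 / 447 ≈ 5.9 → 6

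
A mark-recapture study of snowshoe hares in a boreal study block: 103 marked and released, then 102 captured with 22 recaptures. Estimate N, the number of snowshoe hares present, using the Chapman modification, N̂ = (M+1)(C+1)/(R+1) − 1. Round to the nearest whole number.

N̂ = (103+1)(102+1)/(22+1) − 1 = 104·103/23 − 1
= 10712/23 − 1 ≈ 465.7 − 1 ≈ 464.7 → 465

N ≈ 465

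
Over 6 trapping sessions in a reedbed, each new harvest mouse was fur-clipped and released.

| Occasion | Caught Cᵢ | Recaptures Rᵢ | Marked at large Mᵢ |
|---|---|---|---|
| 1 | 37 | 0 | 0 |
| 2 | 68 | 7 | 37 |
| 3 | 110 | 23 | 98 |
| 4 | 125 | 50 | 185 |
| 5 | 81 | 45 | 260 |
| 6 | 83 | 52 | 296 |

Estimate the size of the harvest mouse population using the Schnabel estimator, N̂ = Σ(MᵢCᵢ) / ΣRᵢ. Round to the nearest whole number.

N ≈ 464

Σ MᵢCᵢ = 0·37 + 37·68 + 98·110 + 185·125 + 260·81 + 296·83 = 0 + 2516 + 10780 + 23125 + 21060 + 24568 = 82049
Σ Rᵢ = 0 + 7 + 23 + 50 + 45 + 52 = 177
N̂ = 82049 / 177 ≈ 463.6 → 464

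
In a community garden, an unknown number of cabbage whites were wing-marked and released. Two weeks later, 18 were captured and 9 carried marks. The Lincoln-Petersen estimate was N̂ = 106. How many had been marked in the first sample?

M = 53

From N = M·C/R: M = N·R / C = 106·9 / 18 = 954 / 18 = 53.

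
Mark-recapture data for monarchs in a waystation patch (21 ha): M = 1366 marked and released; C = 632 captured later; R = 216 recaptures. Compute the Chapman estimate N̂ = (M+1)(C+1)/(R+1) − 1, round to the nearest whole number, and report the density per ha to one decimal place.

N̂ = 1367·633/217 − 1 = 865311/217 − 1 ≈ 3986.6 → 3987
Density = N̂ / area = 3987 / 21 ≈ 189.86 → 189.9 per ha

density ≈ 189.9 monarchs per ha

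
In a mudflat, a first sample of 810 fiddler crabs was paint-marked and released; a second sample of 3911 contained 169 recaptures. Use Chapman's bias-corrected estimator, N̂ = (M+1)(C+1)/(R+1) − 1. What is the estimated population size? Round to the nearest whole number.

N ≈ 18,662

N̂ = (810+1)(3911+1)/(169+1) − 1 = 811·3912/170 − 1
= 3172632/170 − 1 ≈ 18662.5 − 1 ≈ 18661.5 → 18662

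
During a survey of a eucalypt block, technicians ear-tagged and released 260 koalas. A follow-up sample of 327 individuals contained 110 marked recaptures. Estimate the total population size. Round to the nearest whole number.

N = (260 × 327) / 110 = 85020 / 110 ≈ 772.9 → 773

N ≈ 773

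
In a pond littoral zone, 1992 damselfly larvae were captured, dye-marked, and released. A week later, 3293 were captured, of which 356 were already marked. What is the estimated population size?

N = 18,426

N = (1992 × 3293) / 356 = 6559656 / 356 = 18426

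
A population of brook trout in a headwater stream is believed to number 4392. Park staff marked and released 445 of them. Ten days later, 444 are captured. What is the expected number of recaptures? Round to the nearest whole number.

expected recaptures ≈ 45

The marked fraction of the population is 445/4392, so in a sample of 444 expect C·(M/N) marked.
E[R] = 445 × 444 / 4392 = 197580 / 4392 ≈ 45.0 → 45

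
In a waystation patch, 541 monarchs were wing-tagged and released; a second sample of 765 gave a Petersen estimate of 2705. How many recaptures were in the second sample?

R = 153

From N = M·C/R: R = M·C / N = 541·765 / 2705 = 413865 / 2705 = 153.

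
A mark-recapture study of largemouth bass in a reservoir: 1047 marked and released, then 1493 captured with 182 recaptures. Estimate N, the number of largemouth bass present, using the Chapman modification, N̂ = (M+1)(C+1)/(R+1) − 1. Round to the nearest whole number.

N ≈ 8555

N̂ = (1047+1)(1493+1)/(182+1) − 1 = 1048·1494/183 − 1
= 1565712/183 − 1 ≈ 8555.8 − 1 ≈ 8554.8 → 8555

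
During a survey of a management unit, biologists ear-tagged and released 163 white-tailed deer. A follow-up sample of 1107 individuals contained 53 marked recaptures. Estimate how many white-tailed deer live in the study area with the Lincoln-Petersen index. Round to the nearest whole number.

N ≈ 3405

N = (163 × 1107) / 53 = 180441 / 53 ≈ 3404.5 → 3405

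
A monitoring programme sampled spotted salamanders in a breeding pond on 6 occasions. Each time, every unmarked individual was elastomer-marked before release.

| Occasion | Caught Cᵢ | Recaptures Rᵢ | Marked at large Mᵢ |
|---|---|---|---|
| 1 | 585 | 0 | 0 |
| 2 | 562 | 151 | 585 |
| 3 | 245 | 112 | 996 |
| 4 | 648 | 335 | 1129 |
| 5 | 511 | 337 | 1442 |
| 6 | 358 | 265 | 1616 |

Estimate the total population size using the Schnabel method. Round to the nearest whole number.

N ≈ 2183

Σ MᵢCᵢ = 0·585 + 585·562 + 996·245 + 1129·648 + 1442·511 + 1616·358 = 0 + 328770 + 244020 + 731592 + 736862 + 578528 = 2619772
Σ Rᵢ = 0 + 151 + 112 + 335 + 337 + 265 = 1200
N̂ = 2619772 / 1200 ≈ 2183.1 → 2183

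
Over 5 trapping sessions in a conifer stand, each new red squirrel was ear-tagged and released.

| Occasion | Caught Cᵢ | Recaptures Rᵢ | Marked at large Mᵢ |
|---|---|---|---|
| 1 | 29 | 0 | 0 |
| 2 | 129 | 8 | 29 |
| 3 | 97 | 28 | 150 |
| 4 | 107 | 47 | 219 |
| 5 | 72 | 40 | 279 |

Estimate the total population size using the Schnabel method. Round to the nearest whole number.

N ≈ 503

Σ MᵢCᵢ = 0·29 + 29·129 + 150·97 + 219·107 + 279·72 = 0 + 3741 + 14550 + 23433 + 20088 = 61812
Σ Rᵢ = 0 + 8 + 28 + 47 + 40 = 123
N̂ = 61812 / 123 ≈ 502.5 → 503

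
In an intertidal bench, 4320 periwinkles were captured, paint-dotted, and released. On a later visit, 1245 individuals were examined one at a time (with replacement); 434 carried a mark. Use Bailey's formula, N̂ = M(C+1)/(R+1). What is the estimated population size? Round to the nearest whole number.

N̂ = 4320·(1245+1)/(434+1) = 4320·1246/435 = 5382720/435 ≈ 12374.1 → 12374

N ≈ 12,374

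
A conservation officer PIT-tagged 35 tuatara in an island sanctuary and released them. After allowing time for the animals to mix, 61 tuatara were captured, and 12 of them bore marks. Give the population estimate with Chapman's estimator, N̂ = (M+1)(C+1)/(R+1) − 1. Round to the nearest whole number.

N ≈ 171

N̂ = (35+1)(61+1)/(12+1) − 1 = 36·62/13 − 1
= 2232/13 − 1 ≈ 171.7 − 1 ≈ 170.7 → 171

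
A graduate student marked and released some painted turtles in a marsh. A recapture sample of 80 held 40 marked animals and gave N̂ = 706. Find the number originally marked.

M = 353

From N = M·C/R: M = N·R / C = 706·40 / 80 = 28240 / 80 = 353.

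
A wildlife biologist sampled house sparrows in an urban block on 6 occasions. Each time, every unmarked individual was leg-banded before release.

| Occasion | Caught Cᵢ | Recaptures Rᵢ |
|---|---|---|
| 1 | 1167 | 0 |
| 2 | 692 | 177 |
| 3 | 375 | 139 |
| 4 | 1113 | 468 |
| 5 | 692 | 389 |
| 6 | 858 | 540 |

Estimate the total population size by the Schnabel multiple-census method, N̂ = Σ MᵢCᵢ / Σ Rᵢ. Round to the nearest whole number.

N ≈ 4557

Marked at large before each occasion: Mᵢ = Σⱼ<ᵢ (Cⱼ − Rⱼ) → M1=0, M2=1167, M3=1682, M4=1918, M5=2563, M6=2866
Σ MᵢCᵢ = 0·1167 + 1167·692 + 1682·375 + 1918·1113 + 2563·692 + 2866·858 = 0 + 807564 + 630750 + 2134734 + 1773596 + 2459028 = 7805672
Σ Rᵢ = 0 + 177 + 139 + 468 + 389 + 540 = 1713
N̂ = 7805672 / 1713 ≈ 4556.7 → 4557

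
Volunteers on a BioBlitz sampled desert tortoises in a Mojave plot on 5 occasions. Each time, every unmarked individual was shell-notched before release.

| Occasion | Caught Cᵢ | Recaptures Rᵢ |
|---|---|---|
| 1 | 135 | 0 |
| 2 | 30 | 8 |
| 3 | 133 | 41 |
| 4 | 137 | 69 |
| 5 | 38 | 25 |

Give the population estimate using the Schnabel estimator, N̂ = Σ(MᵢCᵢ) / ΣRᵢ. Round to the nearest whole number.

Marked at large before each occasion: Mᵢ = Σⱼ<ᵢ (Cⱼ − Rⱼ) → M1=0, M2=135, M3=157, M4=249, M5=317
Σ MᵢCᵢ = 0·135 + 135·30 + 157·133 + 249·137 + 317·38 = 0 + 4050 + 20881 + 34113 + 12046 = 71090
Σ Rᵢ = 0 + 8 + 41 + 69 + 25 = 143
N̂ = 71090 / 143 ≈ 497.1 → 497

N ≈ 497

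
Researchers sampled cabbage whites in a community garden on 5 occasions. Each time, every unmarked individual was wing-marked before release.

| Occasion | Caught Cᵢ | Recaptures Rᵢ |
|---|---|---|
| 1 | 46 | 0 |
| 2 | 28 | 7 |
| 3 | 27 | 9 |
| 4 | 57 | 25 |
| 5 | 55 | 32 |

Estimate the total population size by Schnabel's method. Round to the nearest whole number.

N ≈ 197

Marked at large before each occasion: Mᵢ = Σⱼ<ᵢ (Cⱼ − Rⱼ) → M1=0, M2=46, M3=67, M4=85, M5=117
Σ MᵢCᵢ = 0·46 + 46·28 + 67·27 + 85·57 + 117·55 = 0 + 1288 + 1809 + 4845 + 6435 = 14377
Σ Rᵢ = 0 + 7 + 9 + 25 + 32 = 73
N̂ = 14377 / 73 ≈ 196.9 → 197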